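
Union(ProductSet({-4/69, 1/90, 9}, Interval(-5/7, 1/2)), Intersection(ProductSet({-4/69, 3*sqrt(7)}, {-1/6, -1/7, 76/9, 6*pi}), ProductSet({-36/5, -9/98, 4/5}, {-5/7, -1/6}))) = ProductSet({-4/69, 1/90, 9}, Interval(-5/7, 1/2))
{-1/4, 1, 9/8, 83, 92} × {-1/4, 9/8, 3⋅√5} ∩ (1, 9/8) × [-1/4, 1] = ∅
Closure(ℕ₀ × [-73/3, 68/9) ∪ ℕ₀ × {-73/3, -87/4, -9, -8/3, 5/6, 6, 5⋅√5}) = ℕ₀ × ([-73/3, 68/9] ∪ {5⋅√5})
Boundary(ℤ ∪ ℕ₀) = ℤ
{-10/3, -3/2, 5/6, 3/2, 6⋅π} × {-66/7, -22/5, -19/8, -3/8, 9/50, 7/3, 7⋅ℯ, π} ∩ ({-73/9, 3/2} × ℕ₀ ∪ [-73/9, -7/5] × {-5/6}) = ∅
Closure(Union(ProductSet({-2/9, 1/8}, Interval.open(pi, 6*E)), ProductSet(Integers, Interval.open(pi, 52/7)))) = Union(ProductSet({-2/9, 1/8}, Interval(pi, 6*E)), ProductSet(Integers, Interval(pi, 52/7)))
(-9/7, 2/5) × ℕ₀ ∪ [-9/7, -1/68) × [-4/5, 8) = ((-9/7, 2/5) × ℕ₀) ∪ ([-9/7, -1/68) × [-4/5, 8))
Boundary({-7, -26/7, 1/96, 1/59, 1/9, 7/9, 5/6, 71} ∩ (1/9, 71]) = {7/9, 5/6, 71}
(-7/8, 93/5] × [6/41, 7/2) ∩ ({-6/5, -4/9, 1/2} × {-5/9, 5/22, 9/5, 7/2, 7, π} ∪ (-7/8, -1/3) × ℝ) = ({-4/9, 1/2} × {5/22, 9/5, π}) ∪ ((-7/8, -1/3) × [6/41, 7/2))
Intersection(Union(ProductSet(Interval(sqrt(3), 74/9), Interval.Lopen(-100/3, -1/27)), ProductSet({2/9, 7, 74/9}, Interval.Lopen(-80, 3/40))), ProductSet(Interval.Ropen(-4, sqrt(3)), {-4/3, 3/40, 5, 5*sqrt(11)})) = ProductSet({2/9}, {-4/3, 3/40})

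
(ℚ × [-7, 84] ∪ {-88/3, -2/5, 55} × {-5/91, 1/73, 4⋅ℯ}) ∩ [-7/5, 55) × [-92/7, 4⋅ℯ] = (ℚ ∩ [-7/5, 55)) × [-7, 4⋅ℯ]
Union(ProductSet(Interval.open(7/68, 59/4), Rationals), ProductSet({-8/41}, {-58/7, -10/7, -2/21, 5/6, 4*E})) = Union(ProductSet({-8/41}, {-58/7, -10/7, -2/21, 5/6, 4*E}), ProductSet(Interval.open(7/68, 59/4), Rationals))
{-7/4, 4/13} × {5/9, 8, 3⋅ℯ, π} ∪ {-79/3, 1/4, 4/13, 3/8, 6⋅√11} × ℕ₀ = ({-7/4, 4/13} × {5/9, 8, 3⋅ℯ, π}) ∪ ({-79/3, 1/4, 4/13, 3/8, 6⋅√11} × ℕ₀)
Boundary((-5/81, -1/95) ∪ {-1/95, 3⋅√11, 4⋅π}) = {-5/81, -1/95, 3⋅√11, 4⋅π}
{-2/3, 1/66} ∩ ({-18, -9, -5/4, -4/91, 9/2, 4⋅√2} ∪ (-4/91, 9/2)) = {1/66}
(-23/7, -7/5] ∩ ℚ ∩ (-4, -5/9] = ℚ ∩ (-23/7, -7/5]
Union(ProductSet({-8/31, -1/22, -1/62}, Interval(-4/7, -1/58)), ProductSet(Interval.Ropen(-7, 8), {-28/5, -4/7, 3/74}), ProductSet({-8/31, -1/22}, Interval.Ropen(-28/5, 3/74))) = Union(ProductSet({-8/31, -1/22}, Interval.Ropen(-28/5, 3/74)), ProductSet({-8/31, -1/22, -1/62}, Interval(-4/7, -1/58)), ProductSet(Interval.Ropen(-7, 8), {-28/5, -4/7, 3/74}))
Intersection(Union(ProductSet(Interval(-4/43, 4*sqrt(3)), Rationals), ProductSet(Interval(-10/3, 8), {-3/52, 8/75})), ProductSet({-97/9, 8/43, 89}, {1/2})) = ProductSet({8/43}, {1/2})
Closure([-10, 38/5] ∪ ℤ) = ℤ ∪ [-10, 38/5]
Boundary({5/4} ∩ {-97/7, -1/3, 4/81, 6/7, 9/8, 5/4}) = {5/4}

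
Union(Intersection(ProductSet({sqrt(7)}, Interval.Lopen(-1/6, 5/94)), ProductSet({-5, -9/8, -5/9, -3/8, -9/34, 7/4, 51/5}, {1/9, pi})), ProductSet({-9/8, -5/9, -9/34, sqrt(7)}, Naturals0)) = ProductSet({-9/8, -5/9, -9/34, sqrt(7)}, Naturals0)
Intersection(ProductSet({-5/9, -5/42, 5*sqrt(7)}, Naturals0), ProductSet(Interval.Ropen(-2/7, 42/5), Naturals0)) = ProductSet({-5/42}, Naturals0)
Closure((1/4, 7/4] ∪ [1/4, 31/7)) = [1/4, 31/7]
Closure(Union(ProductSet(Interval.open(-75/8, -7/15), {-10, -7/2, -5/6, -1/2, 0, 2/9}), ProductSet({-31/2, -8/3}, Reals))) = Union(ProductSet({-31/2, -8/3}, Reals), ProductSet(Interval(-75/8, -7/15), {-10, -7/2, -5/6, -1/2, 0, 2/9}))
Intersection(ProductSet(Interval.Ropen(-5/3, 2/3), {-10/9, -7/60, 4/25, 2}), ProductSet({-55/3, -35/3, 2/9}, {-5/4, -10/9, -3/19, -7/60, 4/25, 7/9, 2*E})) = ProductSet({2/9}, {-10/9, -7/60, 4/25})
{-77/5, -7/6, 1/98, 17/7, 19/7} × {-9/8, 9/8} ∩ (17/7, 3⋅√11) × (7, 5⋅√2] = ∅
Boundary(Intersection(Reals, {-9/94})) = {-9/94}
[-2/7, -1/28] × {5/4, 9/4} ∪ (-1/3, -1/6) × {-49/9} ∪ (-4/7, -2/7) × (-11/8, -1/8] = ((-1/3, -1/6) × {-49/9}) ∪ ([-2/7, -1/28] × {5/4, 9/4}) ∪ ((-4/7, -2/7) × (-11/8, -1/8])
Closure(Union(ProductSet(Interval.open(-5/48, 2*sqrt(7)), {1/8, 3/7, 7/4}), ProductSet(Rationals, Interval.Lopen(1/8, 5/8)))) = Union(ProductSet(Interval(-5/48, 2*sqrt(7)), {1/8, 3/7, 7/4}), ProductSet(Reals, Interval(1/8, 5/8)))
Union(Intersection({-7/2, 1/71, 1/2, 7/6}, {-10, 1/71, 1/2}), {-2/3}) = {-2/3, 1/71, 1/2}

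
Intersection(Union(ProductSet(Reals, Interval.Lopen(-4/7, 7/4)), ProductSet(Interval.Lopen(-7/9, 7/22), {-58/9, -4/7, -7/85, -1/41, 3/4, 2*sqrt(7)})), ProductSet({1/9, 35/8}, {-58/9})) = ProductSet({1/9}, {-58/9})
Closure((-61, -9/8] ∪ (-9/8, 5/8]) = [-61, 5/8]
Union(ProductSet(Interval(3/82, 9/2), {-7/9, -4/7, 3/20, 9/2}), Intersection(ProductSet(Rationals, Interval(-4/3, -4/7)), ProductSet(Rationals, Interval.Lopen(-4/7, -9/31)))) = ProductSet(Interval(3/82, 9/2), {-7/9, -4/7, 3/20, 9/2})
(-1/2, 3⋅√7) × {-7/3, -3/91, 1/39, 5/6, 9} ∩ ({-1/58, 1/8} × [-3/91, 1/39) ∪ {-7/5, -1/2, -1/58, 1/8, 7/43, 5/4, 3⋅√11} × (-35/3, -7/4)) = ({-1/58, 1/8} × {-3/91}) ∪ ({-1/58, 1/8, 7/43, 5/4} × {-7/3})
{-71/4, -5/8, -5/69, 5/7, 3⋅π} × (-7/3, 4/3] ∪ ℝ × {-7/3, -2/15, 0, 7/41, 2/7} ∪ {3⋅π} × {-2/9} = (ℝ × {-7/3, -2/15, 0, 7/41, 2/7}) ∪ ({-71/4, -5/8, -5/69, 5/7, 3⋅π} × (-7/3, 4/3])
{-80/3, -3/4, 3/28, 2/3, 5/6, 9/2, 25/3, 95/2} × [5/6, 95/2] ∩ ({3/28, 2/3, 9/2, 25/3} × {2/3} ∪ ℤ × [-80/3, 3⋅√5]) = ∅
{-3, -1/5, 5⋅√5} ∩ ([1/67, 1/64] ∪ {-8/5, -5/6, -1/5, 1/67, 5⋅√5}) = {-1/5, 5⋅√5}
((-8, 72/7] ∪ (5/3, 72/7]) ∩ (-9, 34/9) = (-8, 34/9)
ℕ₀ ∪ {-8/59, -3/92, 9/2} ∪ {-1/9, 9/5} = {-8/59, -1/9, -3/92, 9/5, 9/2} ∪ ℕ₀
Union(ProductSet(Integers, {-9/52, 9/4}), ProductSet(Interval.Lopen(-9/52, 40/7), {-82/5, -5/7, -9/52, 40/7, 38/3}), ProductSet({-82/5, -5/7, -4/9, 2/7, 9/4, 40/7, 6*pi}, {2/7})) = Union(ProductSet({-82/5, -5/7, -4/9, 2/7, 9/4, 40/7, 6*pi}, {2/7}), ProductSet(Integers, {-9/52, 9/4}), ProductSet(Interval.Lopen(-9/52, 40/7), {-82/5, -5/7, -9/52, 40/7, 38/3}))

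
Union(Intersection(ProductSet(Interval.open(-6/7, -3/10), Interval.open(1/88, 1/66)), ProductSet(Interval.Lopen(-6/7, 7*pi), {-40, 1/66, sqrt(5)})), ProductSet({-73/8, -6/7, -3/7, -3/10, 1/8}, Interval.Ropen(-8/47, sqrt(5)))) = ProductSet({-73/8, -6/7, -3/7, -3/10, 1/8}, Interval.Ropen(-8/47, sqrt(5)))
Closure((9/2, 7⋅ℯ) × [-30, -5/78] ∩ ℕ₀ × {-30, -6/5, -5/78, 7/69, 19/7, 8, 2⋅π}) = {5, 6, …, 19} × {-30, -6/5, -5/78}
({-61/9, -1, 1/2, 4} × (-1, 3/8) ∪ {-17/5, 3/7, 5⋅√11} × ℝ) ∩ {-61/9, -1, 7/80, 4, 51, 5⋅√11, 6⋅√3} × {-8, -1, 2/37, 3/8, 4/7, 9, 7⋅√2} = ({-61/9, -1, 4} × {2/37}) ∪ ({5⋅√11} × {-8, -1, 2/37, 3/8, 4/7, 9, 7⋅√2})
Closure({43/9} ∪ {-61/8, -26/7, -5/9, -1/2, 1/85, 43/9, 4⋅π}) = {-61/8, -26/7, -5/9, -1/2, 1/85, 43/9, 4⋅π}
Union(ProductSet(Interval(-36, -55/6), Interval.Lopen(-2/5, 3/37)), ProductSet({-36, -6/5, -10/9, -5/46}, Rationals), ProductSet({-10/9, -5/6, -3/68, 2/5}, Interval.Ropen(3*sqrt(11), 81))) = Union(ProductSet({-36, -6/5, -10/9, -5/46}, Rationals), ProductSet({-10/9, -5/6, -3/68, 2/5}, Interval.Ropen(3*sqrt(11), 81)), ProductSet(Interval(-36, -55/6), Interval.Lopen(-2/5, 3/37)))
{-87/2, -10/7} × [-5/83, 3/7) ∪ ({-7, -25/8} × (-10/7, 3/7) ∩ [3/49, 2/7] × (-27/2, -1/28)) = {-87/2, -10/7} × [-5/83, 3/7)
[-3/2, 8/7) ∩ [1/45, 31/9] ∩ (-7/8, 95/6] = [1/45, 8/7)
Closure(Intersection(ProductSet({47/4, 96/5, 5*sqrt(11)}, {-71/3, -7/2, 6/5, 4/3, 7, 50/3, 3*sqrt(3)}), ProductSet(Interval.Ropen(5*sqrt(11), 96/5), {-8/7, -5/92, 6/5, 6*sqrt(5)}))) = ProductSet({5*sqrt(11)}, {6/5})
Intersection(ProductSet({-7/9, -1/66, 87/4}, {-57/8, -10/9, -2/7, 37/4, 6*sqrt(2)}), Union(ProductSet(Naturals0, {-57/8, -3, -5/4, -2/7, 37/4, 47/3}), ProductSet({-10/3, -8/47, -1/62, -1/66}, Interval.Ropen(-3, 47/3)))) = ProductSet({-1/66}, {-10/9, -2/7, 37/4, 6*sqrt(2)})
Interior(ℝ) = ℝ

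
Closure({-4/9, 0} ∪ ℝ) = ℝ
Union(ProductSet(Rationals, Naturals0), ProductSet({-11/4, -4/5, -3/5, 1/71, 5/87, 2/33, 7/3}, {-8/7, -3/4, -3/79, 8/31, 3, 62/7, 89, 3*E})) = Union(ProductSet({-11/4, -4/5, -3/5, 1/71, 5/87, 2/33, 7/3}, {-8/7, -3/4, -3/79, 8/31, 3, 62/7, 89, 3*E}), ProductSet(Rationals, Naturals0))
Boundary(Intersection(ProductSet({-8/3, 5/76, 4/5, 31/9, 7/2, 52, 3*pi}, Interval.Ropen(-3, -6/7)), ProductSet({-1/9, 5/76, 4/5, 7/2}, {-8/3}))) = ProductSet({5/76, 4/5, 7/2}, {-8/3})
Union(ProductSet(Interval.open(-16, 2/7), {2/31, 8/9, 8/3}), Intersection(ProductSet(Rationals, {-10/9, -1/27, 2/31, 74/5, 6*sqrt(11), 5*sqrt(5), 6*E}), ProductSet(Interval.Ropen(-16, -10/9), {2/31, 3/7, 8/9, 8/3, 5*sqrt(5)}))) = Union(ProductSet(Intersection(Interval.Ropen(-16, -10/9), Rationals), {2/31, 5*sqrt(5)}), ProductSet(Interval.open(-16, 2/7), {2/31, 8/9, 8/3}))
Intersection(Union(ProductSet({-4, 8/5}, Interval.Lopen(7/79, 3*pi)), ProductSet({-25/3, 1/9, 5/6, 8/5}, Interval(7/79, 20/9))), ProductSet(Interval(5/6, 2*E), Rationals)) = Union(ProductSet({8/5}, Intersection(Interval.Lopen(7/79, 3*pi), Rationals)), ProductSet({5/6, 8/5}, Intersection(Interval(7/79, 20/9), Rationals)))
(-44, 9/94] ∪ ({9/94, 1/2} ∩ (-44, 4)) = (-44, 9/94] ∪ {1/2}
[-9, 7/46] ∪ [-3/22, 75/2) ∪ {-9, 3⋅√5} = [-9, 75/2)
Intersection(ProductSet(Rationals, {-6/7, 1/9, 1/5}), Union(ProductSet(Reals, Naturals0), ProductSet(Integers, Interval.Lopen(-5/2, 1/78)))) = ProductSet(Integers, {-6/7})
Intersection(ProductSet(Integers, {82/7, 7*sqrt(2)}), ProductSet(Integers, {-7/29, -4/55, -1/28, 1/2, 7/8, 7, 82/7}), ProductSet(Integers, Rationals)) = ProductSet(Integers, {82/7})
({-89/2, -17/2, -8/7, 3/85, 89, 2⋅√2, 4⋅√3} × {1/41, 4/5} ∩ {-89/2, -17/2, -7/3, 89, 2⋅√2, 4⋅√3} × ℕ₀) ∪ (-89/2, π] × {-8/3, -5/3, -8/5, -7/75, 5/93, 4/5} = (-89/2, π] × {-8/3, -5/3, -8/5, -7/75, 5/93, 4/5}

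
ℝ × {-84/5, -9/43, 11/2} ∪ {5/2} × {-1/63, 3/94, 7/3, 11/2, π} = (ℝ × {-84/5, -9/43, 11/2}) ∪ ({5/2} × {-1/63, 3/94, 7/3, 11/2, π})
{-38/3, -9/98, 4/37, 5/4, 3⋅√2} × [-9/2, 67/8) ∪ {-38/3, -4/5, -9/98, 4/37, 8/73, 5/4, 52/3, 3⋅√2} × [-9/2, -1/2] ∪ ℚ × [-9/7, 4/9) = (ℚ × [-9/7, 4/9)) ∪ ({-38/3, -9/98, 4/37, 5/4, 3⋅√2} × [-9/2, 67/8)) ∪ ({-38/3, -4/5, -9/98, 4/37, 8/73, 5/4, 52/3, 3⋅√2} × [-9/2, -1/2])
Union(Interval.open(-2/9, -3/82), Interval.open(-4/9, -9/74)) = Interval.open(-4/9, -3/82)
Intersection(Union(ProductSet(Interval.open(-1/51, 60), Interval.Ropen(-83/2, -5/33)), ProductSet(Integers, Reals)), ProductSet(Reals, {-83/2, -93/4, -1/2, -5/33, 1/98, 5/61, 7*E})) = Union(ProductSet(Integers, {-83/2, -93/4, -1/2, -5/33, 1/98, 5/61, 7*E}), ProductSet(Interval.open(-1/51, 60), {-83/2, -93/4, -1/2}))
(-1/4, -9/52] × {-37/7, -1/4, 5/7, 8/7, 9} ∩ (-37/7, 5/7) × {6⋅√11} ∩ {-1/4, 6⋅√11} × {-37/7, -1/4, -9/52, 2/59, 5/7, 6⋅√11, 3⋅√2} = ∅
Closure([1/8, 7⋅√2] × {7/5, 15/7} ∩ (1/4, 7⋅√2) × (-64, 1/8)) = ∅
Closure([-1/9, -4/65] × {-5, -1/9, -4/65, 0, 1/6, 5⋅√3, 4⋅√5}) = [-1/9, -4/65] × {-5, -1/9, -4/65, 0, 1/6, 5⋅√3, 4⋅√5}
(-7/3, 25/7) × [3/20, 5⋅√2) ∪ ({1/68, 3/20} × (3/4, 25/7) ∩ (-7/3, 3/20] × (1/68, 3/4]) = (-7/3, 25/7) × [3/20, 5⋅√2)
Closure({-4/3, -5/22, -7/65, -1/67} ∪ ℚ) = ℝ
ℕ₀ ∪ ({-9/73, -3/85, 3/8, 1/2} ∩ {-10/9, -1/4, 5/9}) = ℕ₀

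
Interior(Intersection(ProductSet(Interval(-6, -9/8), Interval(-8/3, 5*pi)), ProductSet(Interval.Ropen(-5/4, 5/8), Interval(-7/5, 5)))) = ProductSet(Interval.open(-5/4, -9/8), Interval.open(-7/5, 5))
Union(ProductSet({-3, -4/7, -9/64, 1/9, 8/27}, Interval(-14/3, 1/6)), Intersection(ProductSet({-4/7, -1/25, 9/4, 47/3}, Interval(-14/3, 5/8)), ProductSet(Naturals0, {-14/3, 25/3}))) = ProductSet({-3, -4/7, -9/64, 1/9, 8/27}, Interval(-14/3, 1/6))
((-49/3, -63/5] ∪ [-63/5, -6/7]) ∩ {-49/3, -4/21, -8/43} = ∅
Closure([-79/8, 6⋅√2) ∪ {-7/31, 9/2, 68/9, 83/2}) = [-79/8, 6⋅√2] ∪ {83/2}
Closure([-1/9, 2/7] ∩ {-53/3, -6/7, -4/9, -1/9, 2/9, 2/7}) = {-1/9, 2/9, 2/7}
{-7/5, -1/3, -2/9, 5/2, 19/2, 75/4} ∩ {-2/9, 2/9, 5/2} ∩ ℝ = {-2/9, 5/2}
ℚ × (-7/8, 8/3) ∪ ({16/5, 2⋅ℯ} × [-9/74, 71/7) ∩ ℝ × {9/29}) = (ℚ × (-7/8, 8/3)) ∪ ({16/5, 2⋅ℯ} × {9/29})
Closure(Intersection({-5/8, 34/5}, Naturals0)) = EmptySet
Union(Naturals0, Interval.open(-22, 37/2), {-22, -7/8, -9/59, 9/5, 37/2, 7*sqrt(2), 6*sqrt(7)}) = Union(Interval(-22, 37/2), Naturals0)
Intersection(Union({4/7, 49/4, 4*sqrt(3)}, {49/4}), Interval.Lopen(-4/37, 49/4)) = {4/7, 49/4, 4*sqrt(3)}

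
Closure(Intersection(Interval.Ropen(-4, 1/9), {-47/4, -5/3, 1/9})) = {-5/3}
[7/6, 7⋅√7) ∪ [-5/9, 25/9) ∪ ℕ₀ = [-5/9, 7⋅√7) ∪ ℕ₀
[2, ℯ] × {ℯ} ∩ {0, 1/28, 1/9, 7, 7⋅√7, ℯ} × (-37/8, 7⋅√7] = {ℯ} × {ℯ}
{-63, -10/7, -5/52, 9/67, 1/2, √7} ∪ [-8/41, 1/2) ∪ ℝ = (-∞, ∞)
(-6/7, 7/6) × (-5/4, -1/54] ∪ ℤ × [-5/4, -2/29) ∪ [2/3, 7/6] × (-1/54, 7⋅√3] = (ℤ × [-5/4, -2/29)) ∪ ((-6/7, 7/6) × (-5/4, -1/54]) ∪ ([2/3, 7/6] × (-1/54, 7⋅√3])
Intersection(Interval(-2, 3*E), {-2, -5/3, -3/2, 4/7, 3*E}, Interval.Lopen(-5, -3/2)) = {-2, -5/3, -3/2}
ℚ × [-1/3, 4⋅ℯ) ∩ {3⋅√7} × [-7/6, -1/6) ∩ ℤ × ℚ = ∅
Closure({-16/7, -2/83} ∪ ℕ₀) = {-16/7, -2/83} ∪ ℕ₀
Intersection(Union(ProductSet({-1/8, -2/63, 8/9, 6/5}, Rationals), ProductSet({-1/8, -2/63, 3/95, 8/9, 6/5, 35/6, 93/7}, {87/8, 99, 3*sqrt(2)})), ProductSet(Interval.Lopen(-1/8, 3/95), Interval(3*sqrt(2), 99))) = Union(ProductSet({-2/63}, Intersection(Interval(3*sqrt(2), 99), Rationals)), ProductSet({-2/63, 3/95}, {87/8, 99, 3*sqrt(2)}))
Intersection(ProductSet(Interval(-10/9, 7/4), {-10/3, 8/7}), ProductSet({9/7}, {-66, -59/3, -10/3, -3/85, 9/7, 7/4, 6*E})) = ProductSet({9/7}, {-10/3})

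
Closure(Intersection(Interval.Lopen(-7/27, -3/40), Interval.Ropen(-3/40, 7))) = {-3/40}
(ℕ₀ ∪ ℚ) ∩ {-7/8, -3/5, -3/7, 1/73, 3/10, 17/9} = {-7/8, -3/5, -3/7, 1/73, 3/10, 17/9}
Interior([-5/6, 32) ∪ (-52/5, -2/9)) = (-52/5, 32)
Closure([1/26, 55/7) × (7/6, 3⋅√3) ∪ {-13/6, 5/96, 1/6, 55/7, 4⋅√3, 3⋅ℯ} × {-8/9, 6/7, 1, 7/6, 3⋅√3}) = ({1/26, 55/7} × [7/6, 3⋅√3]) ∪ ([1/26, 55/7] × {7/6, 3⋅√3}) ∪ ([1/26, 55/7) × (7/6, 3⋅√3)) ∪ ({-13/6, 5/96, 1/6, 55/7, 4⋅√3, 3⋅ℯ} × {-8/9, 6/7, 1, 7/6, 3⋅√3})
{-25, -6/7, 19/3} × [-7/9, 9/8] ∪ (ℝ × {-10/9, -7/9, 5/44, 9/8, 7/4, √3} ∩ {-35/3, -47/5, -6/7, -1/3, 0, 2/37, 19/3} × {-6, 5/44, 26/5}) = ({-25, -6/7, 19/3} × [-7/9, 9/8]) ∪ ({-35/3, -47/5, -6/7, -1/3, 0, 2/37, 19/3} × {5/44})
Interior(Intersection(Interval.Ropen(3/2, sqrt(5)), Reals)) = Interval.open(3/2, sqrt(5))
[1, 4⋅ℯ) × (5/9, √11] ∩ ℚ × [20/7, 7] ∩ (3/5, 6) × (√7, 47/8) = (ℚ ∩ [1, 6)) × [20/7, √11]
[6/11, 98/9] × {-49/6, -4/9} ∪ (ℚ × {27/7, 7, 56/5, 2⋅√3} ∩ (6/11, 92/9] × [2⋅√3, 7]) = ([6/11, 98/9] × {-49/6, -4/9}) ∪ ((ℚ ∩ (6/11, 92/9]) × {27/7, 7, 2⋅√3})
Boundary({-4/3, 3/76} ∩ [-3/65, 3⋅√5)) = {3/76}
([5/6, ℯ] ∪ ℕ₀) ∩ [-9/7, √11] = {0, 1, 2, 3} ∪ [5/6, ℯ]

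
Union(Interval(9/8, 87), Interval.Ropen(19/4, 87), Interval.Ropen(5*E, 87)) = Interval(9/8, 87)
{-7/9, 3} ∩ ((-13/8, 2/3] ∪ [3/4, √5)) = {-7/9}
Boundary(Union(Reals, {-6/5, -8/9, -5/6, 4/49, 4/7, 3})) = EmptySet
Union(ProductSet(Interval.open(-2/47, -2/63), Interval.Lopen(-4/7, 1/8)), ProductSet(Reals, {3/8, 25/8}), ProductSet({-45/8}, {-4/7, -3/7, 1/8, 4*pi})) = Union(ProductSet({-45/8}, {-4/7, -3/7, 1/8, 4*pi}), ProductSet(Interval.open(-2/47, -2/63), Interval.Lopen(-4/7, 1/8)), ProductSet(Reals, {3/8, 25/8}))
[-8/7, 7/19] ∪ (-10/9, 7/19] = [-8/7, 7/19]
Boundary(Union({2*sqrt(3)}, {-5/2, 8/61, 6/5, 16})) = {-5/2, 8/61, 6/5, 16, 2*sqrt(3)}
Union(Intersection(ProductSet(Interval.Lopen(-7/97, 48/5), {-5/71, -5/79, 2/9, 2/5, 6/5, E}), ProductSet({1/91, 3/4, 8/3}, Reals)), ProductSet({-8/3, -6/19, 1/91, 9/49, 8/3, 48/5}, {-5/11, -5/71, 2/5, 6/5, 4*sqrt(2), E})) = Union(ProductSet({1/91, 3/4, 8/3}, {-5/71, -5/79, 2/9, 2/5, 6/5, E}), ProductSet({-8/3, -6/19, 1/91, 9/49, 8/3, 48/5}, {-5/11, -5/71, 2/5, 6/5, 4*sqrt(2), E}))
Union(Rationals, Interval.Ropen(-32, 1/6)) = Union(Interval(-32, 1/6), Rationals)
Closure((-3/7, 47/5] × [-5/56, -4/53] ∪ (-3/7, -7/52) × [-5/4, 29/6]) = ([-3/7, -7/52] × {-5/4, 29/6}) ∪ ([-3/7, -7/52) × [-5/4, 29/6]) ∪ ([-3/7, 47/5] × [-5/56, -4/53]) ∪ ({-3/7, -7/52} × ([-5/4, -5/56] ∪ [-4/53, 29/6]))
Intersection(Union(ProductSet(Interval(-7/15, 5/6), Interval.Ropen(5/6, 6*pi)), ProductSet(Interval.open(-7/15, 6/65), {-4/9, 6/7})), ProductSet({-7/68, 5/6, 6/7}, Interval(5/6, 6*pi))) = ProductSet({-7/68, 5/6}, Interval.Ropen(5/6, 6*pi))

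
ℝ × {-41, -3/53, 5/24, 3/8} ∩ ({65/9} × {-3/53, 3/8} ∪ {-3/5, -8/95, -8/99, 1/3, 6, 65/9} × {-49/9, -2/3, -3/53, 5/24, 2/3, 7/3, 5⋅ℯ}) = ({65/9} × {-3/53, 3/8}) ∪ ({-3/5, -8/95, -8/99, 1/3, 6, 65/9} × {-3/53, 5/24})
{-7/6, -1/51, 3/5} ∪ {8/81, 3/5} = {-7/6, -1/51, 8/81, 3/5}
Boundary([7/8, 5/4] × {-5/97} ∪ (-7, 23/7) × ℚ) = [-7, 23/7] × ℝ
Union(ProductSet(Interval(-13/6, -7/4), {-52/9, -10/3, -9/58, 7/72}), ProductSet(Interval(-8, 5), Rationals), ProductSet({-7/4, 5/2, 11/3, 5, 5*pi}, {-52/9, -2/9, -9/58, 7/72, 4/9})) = Union(ProductSet({-7/4, 5/2, 11/3, 5, 5*pi}, {-52/9, -2/9, -9/58, 7/72, 4/9}), ProductSet(Interval(-8, 5), Rationals))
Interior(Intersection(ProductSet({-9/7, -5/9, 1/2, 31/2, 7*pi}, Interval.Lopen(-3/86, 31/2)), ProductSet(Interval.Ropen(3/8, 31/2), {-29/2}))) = EmptySet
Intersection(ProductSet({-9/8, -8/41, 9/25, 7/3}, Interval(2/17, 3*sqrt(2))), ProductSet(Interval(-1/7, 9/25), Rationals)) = ProductSet({9/25}, Intersection(Interval(2/17, 3*sqrt(2)), Rationals))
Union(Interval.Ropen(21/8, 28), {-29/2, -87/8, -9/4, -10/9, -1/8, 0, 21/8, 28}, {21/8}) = Union({-29/2, -87/8, -9/4, -10/9, -1/8, 0}, Interval(21/8, 28))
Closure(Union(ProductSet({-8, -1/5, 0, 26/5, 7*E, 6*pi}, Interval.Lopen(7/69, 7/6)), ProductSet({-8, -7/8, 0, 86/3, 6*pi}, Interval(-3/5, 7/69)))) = Union(ProductSet({-8, -7/8, 0, 86/3, 6*pi}, Interval(-3/5, 7/69)), ProductSet({-8, -1/5, 0, 26/5, 7*E, 6*pi}, Interval(7/69, 7/6)))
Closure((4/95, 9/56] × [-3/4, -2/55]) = [4/95, 9/56] × [-3/4, -2/55]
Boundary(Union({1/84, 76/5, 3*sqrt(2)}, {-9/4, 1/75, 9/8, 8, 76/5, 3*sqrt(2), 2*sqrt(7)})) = {-9/4, 1/84, 1/75, 9/8, 8, 76/5, 3*sqrt(2), 2*sqrt(7)}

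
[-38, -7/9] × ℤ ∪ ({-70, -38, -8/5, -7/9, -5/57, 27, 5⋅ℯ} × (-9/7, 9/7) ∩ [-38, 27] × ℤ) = ([-38, -7/9] × ℤ) ∪ ({-38, -8/5, -7/9, -5/57, 27, 5⋅ℯ} × {-1, 0, 1})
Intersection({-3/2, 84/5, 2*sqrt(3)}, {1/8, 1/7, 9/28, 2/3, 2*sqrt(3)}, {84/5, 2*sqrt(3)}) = {2*sqrt(3)}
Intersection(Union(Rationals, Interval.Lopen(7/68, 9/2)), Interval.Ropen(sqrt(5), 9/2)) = Union(Intersection(Interval.Ropen(sqrt(5), 9/2), Rationals), Interval.Ropen(sqrt(5), 9/2))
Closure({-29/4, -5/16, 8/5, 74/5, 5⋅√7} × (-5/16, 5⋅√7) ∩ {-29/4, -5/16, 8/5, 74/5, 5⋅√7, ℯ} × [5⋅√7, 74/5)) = ∅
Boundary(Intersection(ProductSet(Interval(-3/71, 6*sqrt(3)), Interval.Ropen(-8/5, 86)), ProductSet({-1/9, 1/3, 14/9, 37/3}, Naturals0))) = ProductSet({1/3, 14/9}, Range(0, 86, 1))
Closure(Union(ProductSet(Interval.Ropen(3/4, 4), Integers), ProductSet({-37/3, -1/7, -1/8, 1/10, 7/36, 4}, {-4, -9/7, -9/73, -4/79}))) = Union(ProductSet({-37/3, -1/7, -1/8, 1/10, 7/36, 4}, {-4, -9/7, -9/73, -4/79}), ProductSet(Interval(3/4, 4), Integers))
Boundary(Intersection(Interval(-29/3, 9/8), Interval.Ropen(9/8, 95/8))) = {9/8}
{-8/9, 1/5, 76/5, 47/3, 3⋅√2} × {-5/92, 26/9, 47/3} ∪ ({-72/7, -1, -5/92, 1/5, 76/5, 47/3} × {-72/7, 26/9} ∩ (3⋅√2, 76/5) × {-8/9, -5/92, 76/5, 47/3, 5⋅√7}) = {-8/9, 1/5, 76/5, 47/3, 3⋅√2} × {-5/92, 26/9, 47/3}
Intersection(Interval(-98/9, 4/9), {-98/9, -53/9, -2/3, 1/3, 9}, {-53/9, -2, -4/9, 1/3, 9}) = {-53/9, 1/3}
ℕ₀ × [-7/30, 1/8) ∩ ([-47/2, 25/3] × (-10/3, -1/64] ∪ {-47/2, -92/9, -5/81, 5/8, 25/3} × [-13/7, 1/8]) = {0, 1, …, 8} × [-7/30, -1/64]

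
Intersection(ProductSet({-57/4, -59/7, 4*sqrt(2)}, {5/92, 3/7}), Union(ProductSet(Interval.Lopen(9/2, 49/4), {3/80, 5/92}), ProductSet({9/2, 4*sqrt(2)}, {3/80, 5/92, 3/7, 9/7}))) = ProductSet({4*sqrt(2)}, {5/92, 3/7})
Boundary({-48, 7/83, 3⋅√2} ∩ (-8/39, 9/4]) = {7/83}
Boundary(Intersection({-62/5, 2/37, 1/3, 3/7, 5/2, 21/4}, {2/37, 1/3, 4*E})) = {2/37, 1/3}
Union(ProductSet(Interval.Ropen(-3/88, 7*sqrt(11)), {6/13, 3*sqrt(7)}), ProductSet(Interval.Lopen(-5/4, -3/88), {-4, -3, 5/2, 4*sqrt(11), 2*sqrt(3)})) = Union(ProductSet(Interval.Lopen(-5/4, -3/88), {-4, -3, 5/2, 4*sqrt(11), 2*sqrt(3)}), ProductSet(Interval.Ropen(-3/88, 7*sqrt(11)), {6/13, 3*sqrt(7)}))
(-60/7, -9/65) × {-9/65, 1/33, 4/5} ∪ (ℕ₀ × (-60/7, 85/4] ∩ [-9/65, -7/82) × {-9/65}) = (-60/7, -9/65) × {-9/65, 1/33, 4/5}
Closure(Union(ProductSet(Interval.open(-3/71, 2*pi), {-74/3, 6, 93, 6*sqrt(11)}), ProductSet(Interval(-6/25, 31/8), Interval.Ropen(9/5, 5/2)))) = Union(ProductSet(Interval(-6/25, 31/8), Interval(9/5, 5/2)), ProductSet(Interval(-3/71, 2*pi), {-74/3, 6, 93, 6*sqrt(11)}))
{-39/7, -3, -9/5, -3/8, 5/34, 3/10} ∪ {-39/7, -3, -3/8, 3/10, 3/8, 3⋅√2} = {-39/7, -3, -9/5, -3/8, 5/34, 3/10, 3/8, 3⋅√2}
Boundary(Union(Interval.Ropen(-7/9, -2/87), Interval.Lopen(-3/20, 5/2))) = {-7/9, 5/2}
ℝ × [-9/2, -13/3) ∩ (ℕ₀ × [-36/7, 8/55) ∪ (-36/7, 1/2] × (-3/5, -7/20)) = ℕ₀ × [-9/2, -13/3)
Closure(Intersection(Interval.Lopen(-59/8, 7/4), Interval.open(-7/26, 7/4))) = Interval(-7/26, 7/4)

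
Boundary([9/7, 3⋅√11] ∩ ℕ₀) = {2, 3, …, 9}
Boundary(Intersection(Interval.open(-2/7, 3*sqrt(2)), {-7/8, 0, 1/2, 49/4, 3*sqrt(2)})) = {0, 1/2}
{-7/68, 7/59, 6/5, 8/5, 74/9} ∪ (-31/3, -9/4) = (-31/3, -9/4) ∪ {-7/68, 7/59, 6/5, 8/5, 74/9}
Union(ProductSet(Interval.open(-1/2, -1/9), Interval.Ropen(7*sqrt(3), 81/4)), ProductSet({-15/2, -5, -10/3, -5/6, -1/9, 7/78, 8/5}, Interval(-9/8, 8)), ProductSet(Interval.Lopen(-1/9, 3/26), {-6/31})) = Union(ProductSet({-15/2, -5, -10/3, -5/6, -1/9, 7/78, 8/5}, Interval(-9/8, 8)), ProductSet(Interval.open(-1/2, -1/9), Interval.Ropen(7*sqrt(3), 81/4)), ProductSet(Interval.Lopen(-1/9, 3/26), {-6/31}))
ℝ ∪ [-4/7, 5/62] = (-∞, ∞)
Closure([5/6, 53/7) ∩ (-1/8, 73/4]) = [5/6, 53/7]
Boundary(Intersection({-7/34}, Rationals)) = {-7/34}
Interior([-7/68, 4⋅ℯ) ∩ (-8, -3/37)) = (-7/68, -3/37)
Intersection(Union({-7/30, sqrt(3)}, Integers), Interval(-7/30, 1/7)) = Union({-7/30}, Range(0, 1, 1))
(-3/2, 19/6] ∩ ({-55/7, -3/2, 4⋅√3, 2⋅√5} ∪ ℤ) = {-1, 0, …, 3}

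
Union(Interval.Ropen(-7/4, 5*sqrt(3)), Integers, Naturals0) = Union(Integers, Interval.Ropen(-7/4, 5*sqrt(3)))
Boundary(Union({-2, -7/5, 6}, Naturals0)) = Union({-2, -7/5}, Naturals0)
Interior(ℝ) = ℝ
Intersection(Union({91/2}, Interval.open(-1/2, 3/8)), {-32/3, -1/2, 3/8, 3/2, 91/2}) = {91/2}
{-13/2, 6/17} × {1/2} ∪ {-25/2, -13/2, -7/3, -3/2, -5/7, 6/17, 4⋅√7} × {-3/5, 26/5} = ({-13/2, 6/17} × {1/2}) ∪ ({-25/2, -13/2, -7/3, -3/2, -5/7, 6/17, 4⋅√7} × {-3/5, 26/5})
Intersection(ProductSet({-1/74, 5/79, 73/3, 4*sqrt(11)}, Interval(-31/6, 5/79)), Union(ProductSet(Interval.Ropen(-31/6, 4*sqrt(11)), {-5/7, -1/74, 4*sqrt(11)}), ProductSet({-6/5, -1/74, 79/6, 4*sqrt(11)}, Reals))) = Union(ProductSet({-1/74, 5/79}, {-5/7, -1/74}), ProductSet({-1/74, 4*sqrt(11)}, Interval(-31/6, 5/79)))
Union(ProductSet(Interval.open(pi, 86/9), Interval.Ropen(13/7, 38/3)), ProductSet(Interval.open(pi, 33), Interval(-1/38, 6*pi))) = ProductSet(Interval.open(pi, 33), Interval(-1/38, 6*pi))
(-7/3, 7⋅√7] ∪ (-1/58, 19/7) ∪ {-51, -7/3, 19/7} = {-51} ∪ [-7/3, 7⋅√7]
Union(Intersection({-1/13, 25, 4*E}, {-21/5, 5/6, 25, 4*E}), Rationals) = Union({4*E}, Rationals)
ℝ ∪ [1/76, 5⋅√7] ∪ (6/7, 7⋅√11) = (-∞, ∞)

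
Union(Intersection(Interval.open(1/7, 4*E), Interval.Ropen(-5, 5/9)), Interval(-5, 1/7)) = Interval.Ropen(-5, 5/9)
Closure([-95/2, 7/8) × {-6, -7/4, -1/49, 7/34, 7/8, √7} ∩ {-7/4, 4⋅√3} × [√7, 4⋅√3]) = {-7/4} × {√7}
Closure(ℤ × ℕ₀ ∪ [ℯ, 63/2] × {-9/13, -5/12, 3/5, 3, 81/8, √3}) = (ℤ × ℕ₀) ∪ ([ℯ, 63/2] × {-9/13, -5/12, 3/5, 3, 81/8, √3})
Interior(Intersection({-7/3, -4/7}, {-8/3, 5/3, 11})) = EmptySet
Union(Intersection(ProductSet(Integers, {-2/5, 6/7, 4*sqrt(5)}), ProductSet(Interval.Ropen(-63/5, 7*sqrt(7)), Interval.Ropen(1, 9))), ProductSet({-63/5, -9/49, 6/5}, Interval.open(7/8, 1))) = Union(ProductSet({-63/5, -9/49, 6/5}, Interval.open(7/8, 1)), ProductSet(Range(-12, 19, 1), {4*sqrt(5)}))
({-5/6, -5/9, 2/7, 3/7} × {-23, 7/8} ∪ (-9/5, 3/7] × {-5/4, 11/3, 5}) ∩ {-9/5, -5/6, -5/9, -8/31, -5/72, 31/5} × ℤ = ({-5/6, -5/9} × {-23}) ∪ ({-5/6, -5/9, -8/31, -5/72} × {5})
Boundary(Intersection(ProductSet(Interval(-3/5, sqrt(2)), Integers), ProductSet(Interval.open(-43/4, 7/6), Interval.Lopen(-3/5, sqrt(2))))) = ProductSet(Interval(-3/5, 7/6), Range(0, 2, 1))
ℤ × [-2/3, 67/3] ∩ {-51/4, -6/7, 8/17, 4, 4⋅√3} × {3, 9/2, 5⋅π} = {4} × {3, 9/2, 5⋅π}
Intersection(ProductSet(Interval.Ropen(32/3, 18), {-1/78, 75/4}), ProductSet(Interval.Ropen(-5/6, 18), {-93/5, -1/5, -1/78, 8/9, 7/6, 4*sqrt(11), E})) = ProductSet(Interval.Ropen(32/3, 18), {-1/78})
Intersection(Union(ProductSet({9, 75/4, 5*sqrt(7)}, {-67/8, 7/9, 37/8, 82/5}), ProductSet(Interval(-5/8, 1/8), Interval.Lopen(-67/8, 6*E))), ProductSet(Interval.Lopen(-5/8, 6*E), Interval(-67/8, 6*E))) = Union(ProductSet({9, 5*sqrt(7)}, {-67/8, 7/9, 37/8}), ProductSet(Interval.Lopen(-5/8, 1/8), Interval.Lopen(-67/8, 6*E)))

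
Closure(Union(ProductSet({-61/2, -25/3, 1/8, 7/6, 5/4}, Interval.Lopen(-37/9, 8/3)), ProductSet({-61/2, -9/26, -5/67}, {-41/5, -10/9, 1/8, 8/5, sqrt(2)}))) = Union(ProductSet({-61/2, -9/26, -5/67}, {-41/5, -10/9, 1/8, 8/5, sqrt(2)}), ProductSet({-61/2, -25/3, 1/8, 7/6, 5/4}, Interval(-37/9, 8/3)))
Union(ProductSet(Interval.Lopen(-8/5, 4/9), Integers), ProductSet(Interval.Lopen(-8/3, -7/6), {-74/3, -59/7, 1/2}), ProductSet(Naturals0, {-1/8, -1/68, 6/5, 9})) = Union(ProductSet(Interval.Lopen(-8/3, -7/6), {-74/3, -59/7, 1/2}), ProductSet(Interval.Lopen(-8/5, 4/9), Integers), ProductSet(Naturals0, {-1/8, -1/68, 6/5, 9}))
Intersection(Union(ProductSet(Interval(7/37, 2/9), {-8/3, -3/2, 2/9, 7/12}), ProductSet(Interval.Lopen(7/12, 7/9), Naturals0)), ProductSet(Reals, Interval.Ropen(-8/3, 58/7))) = Union(ProductSet(Interval(7/37, 2/9), {-8/3, -3/2, 2/9, 7/12}), ProductSet(Interval.Lopen(7/12, 7/9), Range(0, 9, 1)))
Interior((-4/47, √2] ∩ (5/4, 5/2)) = (5/4, √2)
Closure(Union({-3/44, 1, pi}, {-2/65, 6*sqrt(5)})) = {-3/44, -2/65, 1, 6*sqrt(5), pi}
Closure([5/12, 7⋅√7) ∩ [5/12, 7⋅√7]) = [5/12, 7⋅√7]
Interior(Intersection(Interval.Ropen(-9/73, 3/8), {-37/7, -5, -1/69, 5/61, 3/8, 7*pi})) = EmptySet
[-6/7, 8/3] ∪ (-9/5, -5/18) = (-9/5, 8/3]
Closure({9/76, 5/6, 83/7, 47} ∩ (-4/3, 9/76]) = {9/76}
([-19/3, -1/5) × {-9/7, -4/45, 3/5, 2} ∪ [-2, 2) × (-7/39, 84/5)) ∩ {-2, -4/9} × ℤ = {-2, -4/9} × {0, 1, …, 16}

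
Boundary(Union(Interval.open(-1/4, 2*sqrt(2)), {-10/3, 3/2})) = {-10/3, -1/4, 2*sqrt(2)}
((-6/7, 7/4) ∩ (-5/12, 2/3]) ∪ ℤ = ℤ ∪ (-5/12, 2/3]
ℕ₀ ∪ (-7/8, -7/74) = (-7/8, -7/74) ∪ ℕ₀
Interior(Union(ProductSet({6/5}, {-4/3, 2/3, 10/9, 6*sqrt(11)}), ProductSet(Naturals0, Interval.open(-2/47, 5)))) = EmptySet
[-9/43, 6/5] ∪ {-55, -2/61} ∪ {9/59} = {-55} ∪ [-9/43, 6/5]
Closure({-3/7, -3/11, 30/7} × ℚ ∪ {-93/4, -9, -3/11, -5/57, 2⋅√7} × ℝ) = {-93/4, -9, -3/7, -3/11, -5/57, 30/7, 2⋅√7} × ℝ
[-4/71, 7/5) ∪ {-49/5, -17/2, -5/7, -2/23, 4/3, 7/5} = {-49/5, -17/2, -5/7, -2/23} ∪ [-4/71, 7/5]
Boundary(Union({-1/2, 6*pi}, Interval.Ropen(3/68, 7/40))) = {-1/2, 3/68, 7/40, 6*pi}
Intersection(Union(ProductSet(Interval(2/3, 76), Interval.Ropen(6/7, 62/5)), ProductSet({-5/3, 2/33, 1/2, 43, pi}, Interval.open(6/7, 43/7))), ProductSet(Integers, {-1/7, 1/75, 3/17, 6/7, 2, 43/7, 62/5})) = ProductSet(Range(1, 77, 1), {6/7, 2, 43/7})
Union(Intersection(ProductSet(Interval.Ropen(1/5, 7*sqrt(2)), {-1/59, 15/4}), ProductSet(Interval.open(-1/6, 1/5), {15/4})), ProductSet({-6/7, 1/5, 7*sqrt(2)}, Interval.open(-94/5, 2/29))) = ProductSet({-6/7, 1/5, 7*sqrt(2)}, Interval.open(-94/5, 2/29))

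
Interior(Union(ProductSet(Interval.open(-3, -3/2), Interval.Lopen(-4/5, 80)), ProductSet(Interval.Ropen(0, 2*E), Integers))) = ProductSet(Interval.open(-3, -3/2), Union(Complement(Interval.open(-4/5, 80), Integers), Interval.open(-4/5, 80)))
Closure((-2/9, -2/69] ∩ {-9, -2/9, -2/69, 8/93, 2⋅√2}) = {-2/69}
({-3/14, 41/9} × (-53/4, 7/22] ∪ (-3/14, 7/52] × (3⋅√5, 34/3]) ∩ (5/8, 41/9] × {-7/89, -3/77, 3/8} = {41/9} × {-7/89, -3/77}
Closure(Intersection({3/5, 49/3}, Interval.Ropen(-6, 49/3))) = {3/5}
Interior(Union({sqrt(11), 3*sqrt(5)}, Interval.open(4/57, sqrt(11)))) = Interval.open(4/57, sqrt(11))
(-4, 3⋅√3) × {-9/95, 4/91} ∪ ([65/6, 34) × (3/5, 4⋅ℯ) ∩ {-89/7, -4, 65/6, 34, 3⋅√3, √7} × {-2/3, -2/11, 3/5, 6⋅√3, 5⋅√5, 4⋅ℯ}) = ({65/6} × {6⋅√3}) ∪ ((-4, 3⋅√3) × {-9/95, 4/91})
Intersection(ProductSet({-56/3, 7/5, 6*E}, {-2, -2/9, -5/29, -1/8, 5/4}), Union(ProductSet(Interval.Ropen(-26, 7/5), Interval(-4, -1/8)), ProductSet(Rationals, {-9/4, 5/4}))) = Union(ProductSet({-56/3}, {-2, -2/9, -5/29, -1/8}), ProductSet({-56/3, 7/5}, {5/4}))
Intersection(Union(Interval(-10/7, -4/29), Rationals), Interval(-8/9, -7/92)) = Union(Intersection(Interval(-8/9, -7/92), Rationals), Interval(-8/9, -4/29))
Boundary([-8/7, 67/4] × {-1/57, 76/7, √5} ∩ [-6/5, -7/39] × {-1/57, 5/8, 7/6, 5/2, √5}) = [-8/7, -7/39] × {-1/57, √5}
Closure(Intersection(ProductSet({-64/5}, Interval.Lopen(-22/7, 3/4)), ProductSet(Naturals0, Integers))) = EmptySet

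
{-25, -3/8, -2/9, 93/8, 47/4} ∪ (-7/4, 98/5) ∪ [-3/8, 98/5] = {-25} ∪ (-7/4, 98/5]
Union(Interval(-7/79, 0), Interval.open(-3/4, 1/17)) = Interval.open(-3/4, 1/17)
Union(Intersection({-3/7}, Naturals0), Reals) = Reals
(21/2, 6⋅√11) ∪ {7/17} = {7/17} ∪ (21/2, 6⋅√11)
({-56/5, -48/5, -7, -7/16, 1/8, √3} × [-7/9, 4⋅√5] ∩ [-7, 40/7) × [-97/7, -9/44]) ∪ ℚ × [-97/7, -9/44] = (ℚ × [-97/7, -9/44]) ∪ ({-7, -7/16, 1/8, √3} × [-7/9, -9/44])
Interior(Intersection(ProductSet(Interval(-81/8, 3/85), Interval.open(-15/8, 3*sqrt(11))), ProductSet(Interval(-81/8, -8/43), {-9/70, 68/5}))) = EmptySet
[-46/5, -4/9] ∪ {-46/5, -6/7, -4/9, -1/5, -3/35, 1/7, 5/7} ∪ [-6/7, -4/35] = [-46/5, -4/35] ∪ {-3/35, 1/7, 5/7}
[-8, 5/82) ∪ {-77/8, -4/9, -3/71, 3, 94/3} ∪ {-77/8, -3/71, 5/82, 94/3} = {-77/8, 3, 94/3} ∪ [-8, 5/82]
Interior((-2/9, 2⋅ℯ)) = (-2/9, 2⋅ℯ)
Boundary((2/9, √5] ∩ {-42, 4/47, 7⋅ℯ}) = ∅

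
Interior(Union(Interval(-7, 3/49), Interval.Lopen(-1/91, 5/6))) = Interval.open(-7, 5/6)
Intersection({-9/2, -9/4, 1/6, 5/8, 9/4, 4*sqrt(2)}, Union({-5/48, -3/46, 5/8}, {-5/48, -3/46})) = {5/8}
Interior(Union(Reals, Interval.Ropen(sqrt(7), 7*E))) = Interval(-oo, oo)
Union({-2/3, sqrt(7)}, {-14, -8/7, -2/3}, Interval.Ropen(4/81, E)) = Union({-14, -8/7, -2/3}, Interval.Ropen(4/81, E))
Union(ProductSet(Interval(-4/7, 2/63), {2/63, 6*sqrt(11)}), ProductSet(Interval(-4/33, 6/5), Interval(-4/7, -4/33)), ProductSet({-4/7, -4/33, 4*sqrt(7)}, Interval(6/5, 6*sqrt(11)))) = Union(ProductSet({-4/7, -4/33, 4*sqrt(7)}, Interval(6/5, 6*sqrt(11))), ProductSet(Interval(-4/7, 2/63), {2/63, 6*sqrt(11)}), ProductSet(Interval(-4/33, 6/5), Interval(-4/7, -4/33)))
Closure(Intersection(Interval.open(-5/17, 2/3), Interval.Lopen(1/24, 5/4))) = Interval(1/24, 2/3)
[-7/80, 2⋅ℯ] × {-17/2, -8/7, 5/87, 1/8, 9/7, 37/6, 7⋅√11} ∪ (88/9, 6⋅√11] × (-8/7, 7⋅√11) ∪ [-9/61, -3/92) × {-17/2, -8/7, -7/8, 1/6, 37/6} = ([-9/61, -3/92) × {-17/2, -8/7, -7/8, 1/6, 37/6}) ∪ ((88/9, 6⋅√11] × (-8/7, 7⋅√11)) ∪ ([-7/80, 2⋅ℯ] × {-17/2, -8/7, 5/87, 1/8, 9/7, 37/6, 7⋅√11})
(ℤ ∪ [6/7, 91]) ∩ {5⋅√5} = {5⋅√5}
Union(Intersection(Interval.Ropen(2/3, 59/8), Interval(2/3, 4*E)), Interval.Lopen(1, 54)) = Interval(2/3, 54)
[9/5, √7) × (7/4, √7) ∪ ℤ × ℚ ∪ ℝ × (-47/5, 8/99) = (ℤ × ℚ) ∪ (ℝ × (-47/5, 8/99)) ∪ ([9/5, √7) × (7/4, √7))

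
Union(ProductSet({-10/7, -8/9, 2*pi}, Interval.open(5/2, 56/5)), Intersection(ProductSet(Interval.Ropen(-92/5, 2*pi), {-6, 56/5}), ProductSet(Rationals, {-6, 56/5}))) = Union(ProductSet({-10/7, -8/9, 2*pi}, Interval.open(5/2, 56/5)), ProductSet(Intersection(Interval.Ropen(-92/5, 2*pi), Rationals), {-6, 56/5}))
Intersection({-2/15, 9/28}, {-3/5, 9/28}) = {9/28}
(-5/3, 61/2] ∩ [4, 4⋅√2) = [4, 4⋅√2)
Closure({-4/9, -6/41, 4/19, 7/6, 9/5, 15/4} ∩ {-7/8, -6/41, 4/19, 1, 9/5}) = {-6/41, 4/19, 9/5}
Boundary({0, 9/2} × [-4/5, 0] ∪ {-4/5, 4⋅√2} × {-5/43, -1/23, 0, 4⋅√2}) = ({0, 9/2} × [-4/5, 0]) ∪ ({-4/5, 4⋅√2} × {-5/43, -1/23, 0, 4⋅√2})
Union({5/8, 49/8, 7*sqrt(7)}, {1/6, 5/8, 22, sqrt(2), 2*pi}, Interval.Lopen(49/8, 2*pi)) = Union({1/6, 5/8, 22, sqrt(2), 7*sqrt(7)}, Interval(49/8, 2*pi))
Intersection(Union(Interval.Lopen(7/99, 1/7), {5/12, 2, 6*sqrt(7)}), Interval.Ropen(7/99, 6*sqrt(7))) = Union({5/12, 2}, Interval.Lopen(7/99, 1/7))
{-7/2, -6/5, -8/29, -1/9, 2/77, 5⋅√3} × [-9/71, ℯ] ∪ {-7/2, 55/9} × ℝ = ({-7/2, 55/9} × ℝ) ∪ ({-7/2, -6/5, -8/29, -1/9, 2/77, 5⋅√3} × [-9/71, ℯ])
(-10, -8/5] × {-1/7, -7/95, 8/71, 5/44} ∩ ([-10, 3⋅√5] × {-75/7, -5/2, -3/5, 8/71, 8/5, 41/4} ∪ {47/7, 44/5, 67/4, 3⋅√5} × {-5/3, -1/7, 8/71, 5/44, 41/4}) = (-10, -8/5] × {8/71}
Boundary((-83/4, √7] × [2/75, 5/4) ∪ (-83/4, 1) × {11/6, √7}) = ({-83/4, √7} × [2/75, 5/4]) ∪ ([-83/4, 1] × {11/6, √7}) ∪ ([-83/4, √7] × {2/75, 5/4})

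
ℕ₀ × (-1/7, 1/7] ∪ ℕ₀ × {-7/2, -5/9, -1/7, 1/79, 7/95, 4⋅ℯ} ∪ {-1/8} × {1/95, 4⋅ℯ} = ({-1/8} × {1/95, 4⋅ℯ}) ∪ (ℕ₀ × ({-7/2, -5/9, 4⋅ℯ} ∪ [-1/7, 1/7]))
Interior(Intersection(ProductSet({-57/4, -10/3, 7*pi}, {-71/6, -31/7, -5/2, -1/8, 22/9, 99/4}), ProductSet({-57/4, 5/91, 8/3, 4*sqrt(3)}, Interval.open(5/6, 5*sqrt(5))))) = EmptySet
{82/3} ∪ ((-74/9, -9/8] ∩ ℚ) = {82/3} ∪ (ℚ ∩ (-74/9, -9/8])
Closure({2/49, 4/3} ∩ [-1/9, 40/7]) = {2/49, 4/3}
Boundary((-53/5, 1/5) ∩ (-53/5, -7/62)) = {-53/5, -7/62}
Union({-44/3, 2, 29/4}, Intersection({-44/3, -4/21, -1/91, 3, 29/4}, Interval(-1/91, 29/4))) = {-44/3, -1/91, 2, 3, 29/4}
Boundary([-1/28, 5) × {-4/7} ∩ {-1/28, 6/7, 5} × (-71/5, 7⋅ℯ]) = {-1/28, 6/7} × {-4/7}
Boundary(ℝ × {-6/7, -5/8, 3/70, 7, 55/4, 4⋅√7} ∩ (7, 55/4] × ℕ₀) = [7, 55/4] × {7}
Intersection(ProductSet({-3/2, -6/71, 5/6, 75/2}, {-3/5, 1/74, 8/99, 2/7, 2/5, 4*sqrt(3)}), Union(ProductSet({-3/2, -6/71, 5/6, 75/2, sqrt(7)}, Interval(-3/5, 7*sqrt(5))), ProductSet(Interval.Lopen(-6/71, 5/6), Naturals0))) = ProductSet({-3/2, -6/71, 5/6, 75/2}, {-3/5, 1/74, 8/99, 2/7, 2/5, 4*sqrt(3)})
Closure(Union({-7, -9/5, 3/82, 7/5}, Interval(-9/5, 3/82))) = Union({-7, 7/5}, Interval(-9/5, 3/82))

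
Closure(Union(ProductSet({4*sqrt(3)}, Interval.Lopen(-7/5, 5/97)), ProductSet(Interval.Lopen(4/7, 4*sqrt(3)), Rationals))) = ProductSet(Interval(4/7, 4*sqrt(3)), Reals)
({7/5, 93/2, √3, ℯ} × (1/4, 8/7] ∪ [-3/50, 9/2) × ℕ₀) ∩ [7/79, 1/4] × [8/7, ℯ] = [7/79, 1/4] × {2}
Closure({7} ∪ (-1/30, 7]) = [-1/30, 7]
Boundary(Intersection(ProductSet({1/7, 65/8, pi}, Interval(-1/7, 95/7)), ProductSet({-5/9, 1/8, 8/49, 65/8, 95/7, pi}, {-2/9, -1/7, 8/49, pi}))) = ProductSet({65/8, pi}, {-1/7, 8/49, pi})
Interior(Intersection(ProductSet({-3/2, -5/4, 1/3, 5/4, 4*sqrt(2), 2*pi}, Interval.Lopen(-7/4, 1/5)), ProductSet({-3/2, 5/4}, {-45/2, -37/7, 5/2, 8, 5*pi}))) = EmptySet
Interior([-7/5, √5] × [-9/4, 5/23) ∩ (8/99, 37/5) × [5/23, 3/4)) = ∅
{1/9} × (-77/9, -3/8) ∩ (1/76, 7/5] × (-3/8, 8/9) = ∅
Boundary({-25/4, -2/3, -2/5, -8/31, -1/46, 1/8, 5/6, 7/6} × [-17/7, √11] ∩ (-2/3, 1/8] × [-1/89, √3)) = {-2/5, -8/31, -1/46, 1/8} × [-1/89, √3]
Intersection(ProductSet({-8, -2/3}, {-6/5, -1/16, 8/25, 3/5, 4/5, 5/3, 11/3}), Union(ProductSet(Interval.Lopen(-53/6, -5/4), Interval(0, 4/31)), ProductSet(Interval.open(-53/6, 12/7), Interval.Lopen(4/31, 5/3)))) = ProductSet({-8, -2/3}, {8/25, 3/5, 4/5, 5/3})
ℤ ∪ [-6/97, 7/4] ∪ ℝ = (-∞, ∞)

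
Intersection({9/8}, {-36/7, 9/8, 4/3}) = {9/8}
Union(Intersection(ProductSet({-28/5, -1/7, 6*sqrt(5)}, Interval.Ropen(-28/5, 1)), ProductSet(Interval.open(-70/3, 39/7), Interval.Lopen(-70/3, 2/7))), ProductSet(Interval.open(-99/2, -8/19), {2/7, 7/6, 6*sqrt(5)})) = Union(ProductSet({-28/5, -1/7}, Interval(-28/5, 2/7)), ProductSet(Interval.open(-99/2, -8/19), {2/7, 7/6, 6*sqrt(5)}))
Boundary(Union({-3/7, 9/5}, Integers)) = Union({-3/7, 9/5}, Integers)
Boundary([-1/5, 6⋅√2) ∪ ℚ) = (-∞, -1/5] ∪ [6⋅√2, ∞)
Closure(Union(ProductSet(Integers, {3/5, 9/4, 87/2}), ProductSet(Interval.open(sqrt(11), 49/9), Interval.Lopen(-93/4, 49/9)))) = Union(ProductSet({49/9, sqrt(11)}, Interval(-93/4, 49/9)), ProductSet(Integers, {3/5, 9/4, 87/2}), ProductSet(Interval(sqrt(11), 49/9), {-93/4, 49/9}), ProductSet(Interval.open(sqrt(11), 49/9), Interval.Lopen(-93/4, 49/9)))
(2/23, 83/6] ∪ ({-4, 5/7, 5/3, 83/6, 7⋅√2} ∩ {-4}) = {-4} ∪ (2/23, 83/6]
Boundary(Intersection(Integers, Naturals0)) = Naturals0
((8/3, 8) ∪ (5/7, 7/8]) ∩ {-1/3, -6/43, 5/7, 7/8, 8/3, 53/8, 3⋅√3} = {7/8, 53/8, 3⋅√3}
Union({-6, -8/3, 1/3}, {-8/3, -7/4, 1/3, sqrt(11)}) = {-6, -8/3, -7/4, 1/3, sqrt(11)}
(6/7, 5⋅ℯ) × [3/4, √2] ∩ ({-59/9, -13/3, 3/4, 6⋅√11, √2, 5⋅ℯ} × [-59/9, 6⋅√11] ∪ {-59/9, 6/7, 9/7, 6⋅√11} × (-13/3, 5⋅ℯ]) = {9/7, √2} × [3/4, √2]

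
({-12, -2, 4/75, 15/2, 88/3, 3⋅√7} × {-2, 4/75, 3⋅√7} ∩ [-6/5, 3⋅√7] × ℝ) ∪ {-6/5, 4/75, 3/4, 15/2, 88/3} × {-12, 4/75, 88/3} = ({-6/5, 4/75, 3/4, 15/2, 88/3} × {-12, 4/75, 88/3}) ∪ ({4/75, 15/2, 3⋅√7} × {-2, 4/75, 3⋅√7})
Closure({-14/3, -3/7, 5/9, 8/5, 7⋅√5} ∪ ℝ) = ℝ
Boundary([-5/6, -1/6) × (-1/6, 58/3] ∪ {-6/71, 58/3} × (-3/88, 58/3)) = ({-5/6, -1/6} × [-1/6, 58/3]) ∪ ({-6/71, 58/3} × [-3/88, 58/3]) ∪ ([-5/6, -1/6] × {-1/6, 58/3})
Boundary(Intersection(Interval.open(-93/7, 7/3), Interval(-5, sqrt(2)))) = {-5, sqrt(2)}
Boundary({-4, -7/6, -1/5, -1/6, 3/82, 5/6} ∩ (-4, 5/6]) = {-7/6, -1/5, -1/6, 3/82, 5/6}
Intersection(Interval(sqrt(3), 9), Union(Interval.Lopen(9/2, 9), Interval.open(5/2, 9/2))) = Union(Interval.open(5/2, 9/2), Interval.Lopen(9/2, 9))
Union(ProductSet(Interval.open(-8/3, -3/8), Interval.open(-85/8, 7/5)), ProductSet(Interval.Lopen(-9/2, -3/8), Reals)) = ProductSet(Interval.Lopen(-9/2, -3/8), Reals)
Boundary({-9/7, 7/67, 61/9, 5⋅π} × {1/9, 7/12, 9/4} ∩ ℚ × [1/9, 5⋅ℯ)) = {-9/7, 7/67, 61/9} × {1/9, 7/12, 9/4}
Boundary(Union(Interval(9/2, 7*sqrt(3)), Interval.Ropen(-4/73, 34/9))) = {-4/73, 34/9, 9/2, 7*sqrt(3)}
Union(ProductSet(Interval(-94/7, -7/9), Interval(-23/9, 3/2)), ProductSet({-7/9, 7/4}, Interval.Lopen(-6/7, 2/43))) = Union(ProductSet({-7/9, 7/4}, Interval.Lopen(-6/7, 2/43)), ProductSet(Interval(-94/7, -7/9), Interval(-23/9, 3/2)))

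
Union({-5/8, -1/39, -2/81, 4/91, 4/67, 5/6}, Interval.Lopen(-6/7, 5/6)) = Interval.Lopen(-6/7, 5/6)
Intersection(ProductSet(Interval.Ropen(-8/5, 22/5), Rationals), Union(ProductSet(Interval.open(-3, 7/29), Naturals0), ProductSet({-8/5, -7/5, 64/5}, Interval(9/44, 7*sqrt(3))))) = Union(ProductSet({-8/5, -7/5}, Intersection(Interval(9/44, 7*sqrt(3)), Rationals)), ProductSet(Interval.Ropen(-8/5, 7/29), Naturals0))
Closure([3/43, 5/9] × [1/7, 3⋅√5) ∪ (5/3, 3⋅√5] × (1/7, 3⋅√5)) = ([3/43, 5/9] × [1/7, 3⋅√5)) ∪ ({3/43, 5/9, 5/3, 3⋅√5} × [1/7, 3⋅√5]) ∪ ((5/3, 3⋅√5] × (1/7, 3⋅√5)) ∪ (([3/43, 5/9] ∪ [5/3, 3⋅√5]) × {1/7, 3⋅√5})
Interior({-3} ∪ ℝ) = ℝ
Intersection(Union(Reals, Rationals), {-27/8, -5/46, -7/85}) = {-27/8, -5/46, -7/85}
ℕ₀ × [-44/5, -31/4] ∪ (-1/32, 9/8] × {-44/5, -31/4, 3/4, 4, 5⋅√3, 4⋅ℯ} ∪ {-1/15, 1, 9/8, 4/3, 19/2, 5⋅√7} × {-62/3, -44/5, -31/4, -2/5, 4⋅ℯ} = (ℕ₀ × [-44/5, -31/4]) ∪ ((-1/32, 9/8] × {-44/5, -31/4, 3/4, 4, 5⋅√3, 4⋅ℯ}) ∪ ({-1/15, 1, 9/8, 4/3, 19/2, 5⋅√7} × {-62/3, -44/5, -31/4, -2/5, 4⋅ℯ})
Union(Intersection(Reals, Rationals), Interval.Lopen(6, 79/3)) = Union(Interval(6, 79/3), Rationals)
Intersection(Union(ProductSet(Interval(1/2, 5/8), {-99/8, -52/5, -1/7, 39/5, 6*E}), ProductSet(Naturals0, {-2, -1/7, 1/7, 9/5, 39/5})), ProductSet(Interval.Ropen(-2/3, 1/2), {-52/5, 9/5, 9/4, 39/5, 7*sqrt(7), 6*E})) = ProductSet(Range(0, 1, 1), {9/5, 39/5})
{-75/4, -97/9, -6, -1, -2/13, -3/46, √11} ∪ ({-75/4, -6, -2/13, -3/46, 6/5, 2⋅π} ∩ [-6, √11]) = {-75/4, -97/9, -6, -1, -2/13, -3/46, 6/5, √11}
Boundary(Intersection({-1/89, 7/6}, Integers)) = EmptySet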